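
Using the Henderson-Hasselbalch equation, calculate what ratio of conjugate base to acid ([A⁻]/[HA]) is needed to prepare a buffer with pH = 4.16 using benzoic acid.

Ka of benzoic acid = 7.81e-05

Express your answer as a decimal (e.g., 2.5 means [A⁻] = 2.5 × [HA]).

pKa = -log(7.81e-05) = 4.1073. pH = pKa + log([A⁻]/[HA]), so log([A⁻]/[HA]) = pH − pKa = 4.16 − 4.1073 = 0.0527. [A⁻]/[HA] = 10^(0.0527) = 1.13

[A⁻]/[HA] = 1.13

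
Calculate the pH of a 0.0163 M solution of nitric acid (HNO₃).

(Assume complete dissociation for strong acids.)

[H⁺] = 0.0163 M for strong acid. pH = -log[H⁺] = -log(0.0163)

pH = 1.79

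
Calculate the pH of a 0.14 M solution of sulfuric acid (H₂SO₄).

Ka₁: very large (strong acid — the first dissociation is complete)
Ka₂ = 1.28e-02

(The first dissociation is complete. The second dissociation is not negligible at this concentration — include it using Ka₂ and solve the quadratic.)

First dissociation is complete: [H⁺]₀ = [HSO₄⁻]₀ = C = 0.14 M. Second dissociation HSO₄⁻ ⇌ H⁺ + SO₄²⁻: let x = [SO₄²⁻]. Ka₂ = (C + x)·x / (C − x) = 1.28e-02 → x² + (C + Ka₂)·x − Ka₂·C = 0 → x² + 0.15280·x − 1.792e-03 = 0. x = (−0.15280 + √(0.15280² + 4 × 1.792e-03)) / 2 = 1.0944e-02 M. [H⁺] = C + x = 0.14 + 1.0944e-02 = 1.5094e-01 M. pH = -log(1.5094e-01) = 0.82.

pH = 0.82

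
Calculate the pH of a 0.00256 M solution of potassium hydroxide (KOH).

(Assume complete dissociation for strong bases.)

[OH⁻] = 0.00256 M for strong base. pOH = -log[OH⁻] = 2.59, pH = 14 - pOH

pH = 11.41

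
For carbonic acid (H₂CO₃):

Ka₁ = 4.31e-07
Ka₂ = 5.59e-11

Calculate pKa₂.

pKa₂ = -log(Ka₂) = -log(5.59e-11) = 10.25.

pK_{a2} = 10.25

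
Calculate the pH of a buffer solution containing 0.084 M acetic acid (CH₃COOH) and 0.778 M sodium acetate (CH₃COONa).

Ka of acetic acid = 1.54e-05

pKa = -log(1.54e-05) = 4.81. pH = pKa + log([A⁻]/[HA]) = 4.81 + log(0.778/0.084)

pH = 5.78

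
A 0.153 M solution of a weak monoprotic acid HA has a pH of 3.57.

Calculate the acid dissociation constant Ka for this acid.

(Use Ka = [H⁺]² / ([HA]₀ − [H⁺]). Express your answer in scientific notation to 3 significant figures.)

[H⁺] = 10^(−pH) = 10^(−3.57) = 2.692e-04 M. For HA ⇌ H⁺ + A⁻, Ka = [H⁺][A⁻]/[HA] = [H⁺]² / ([HA]₀ − [H⁺]) = (2.692e-04)² / (0.153 − 2.692e-04) = 4.74e-07.

K_a = 4.74e-07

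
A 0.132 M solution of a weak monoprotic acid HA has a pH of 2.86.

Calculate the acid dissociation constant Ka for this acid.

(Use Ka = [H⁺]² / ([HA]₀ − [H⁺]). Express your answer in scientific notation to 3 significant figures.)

[H⁺] = 10^(−pH) = 10^(−2.86) = 1.380e-03 M. For HA ⇌ H⁺ + A⁻, Ka = [H⁺][A⁻]/[HA] = [H⁺]² / ([HA]₀ − [H⁺]) = (1.380e-03)² / (0.132 − 1.380e-03) = 1.46e-05.

K_a = 1.46e-05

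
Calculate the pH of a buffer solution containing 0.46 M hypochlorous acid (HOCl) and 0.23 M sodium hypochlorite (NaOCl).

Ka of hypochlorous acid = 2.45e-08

pKa = -log(2.45e-08) = 7.61. pH = pKa + log([A⁻]/[HA]) = 7.61 + log(0.23/0.46)

pH = 7.31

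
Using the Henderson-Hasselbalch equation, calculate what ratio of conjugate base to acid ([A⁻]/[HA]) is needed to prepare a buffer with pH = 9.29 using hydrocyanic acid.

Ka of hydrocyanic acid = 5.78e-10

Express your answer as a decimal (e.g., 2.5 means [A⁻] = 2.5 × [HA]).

pKa = -log(5.78e-10) = 9.2381. pH = pKa + log([A⁻]/[HA]), so log([A⁻]/[HA]) = pH − pKa = 9.29 − 9.2381 = 0.0519. [A⁻]/[HA] = 10^(0.0519) = 1.13

[A⁻]/[HA] = 1.13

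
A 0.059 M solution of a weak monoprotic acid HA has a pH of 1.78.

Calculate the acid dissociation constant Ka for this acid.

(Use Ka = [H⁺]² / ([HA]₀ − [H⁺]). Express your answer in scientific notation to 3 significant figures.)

[H⁺] = 10^(−pH) = 10^(−1.78) = 1.660e-02 M. For HA ⇌ H⁺ + A⁻, Ka = [H⁺][A⁻]/[HA] = [H⁺]² / ([HA]₀ − [H⁺]) = (1.660e-02)² / (0.059 − 1.660e-02) = 6.50e-03.

K_a = 6.50e-03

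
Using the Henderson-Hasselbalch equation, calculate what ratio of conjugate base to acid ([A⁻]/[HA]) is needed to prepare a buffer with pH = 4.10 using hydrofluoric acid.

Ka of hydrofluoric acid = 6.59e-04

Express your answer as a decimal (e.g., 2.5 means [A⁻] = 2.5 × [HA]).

pKa = -log(6.59e-04) = 3.1811. pH = pKa + log([A⁻]/[HA]), so log([A⁻]/[HA]) = pH − pKa = 4.10 − 3.1811 = 0.9189. [A⁻]/[HA] = 10^(0.9189) = 8.30

[A⁻]/[HA] = 8.30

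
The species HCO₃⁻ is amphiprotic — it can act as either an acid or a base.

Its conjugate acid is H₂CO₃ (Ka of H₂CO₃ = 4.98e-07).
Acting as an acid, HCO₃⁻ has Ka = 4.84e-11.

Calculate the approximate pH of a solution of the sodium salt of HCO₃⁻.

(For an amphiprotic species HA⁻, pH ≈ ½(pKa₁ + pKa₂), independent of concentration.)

pKa₁ = -log(4.98e-07) = 6.30; pKa₂ = -log(4.84e-11) = 10.32. For an amphiprotic species, pH ≈ ½(pKa₁ + pKa₂) = ½(6.30 + 10.32) = 8.31.

pH = 8.31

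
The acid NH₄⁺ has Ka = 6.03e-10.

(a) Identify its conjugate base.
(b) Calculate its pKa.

(a) The conjugate base is formed by removing one H⁺ from NH₄⁺, giving NH₃. (b) pKa = -log(Ka) = -log(6.03e-10) = 9.22.

Conjugate base: NH₃; pK_a = 9.22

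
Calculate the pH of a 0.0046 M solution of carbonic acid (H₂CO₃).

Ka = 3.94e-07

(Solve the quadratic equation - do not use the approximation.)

x² + Ka×x - Ka×C = 0. Using quadratic formula: [H⁺] = 4.2376e-05

pH = 4.37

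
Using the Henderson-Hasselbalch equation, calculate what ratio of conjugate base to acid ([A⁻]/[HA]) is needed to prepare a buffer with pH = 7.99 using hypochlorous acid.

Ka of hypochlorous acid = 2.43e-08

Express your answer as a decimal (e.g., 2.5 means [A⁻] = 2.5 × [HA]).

pKa = -log(2.43e-08) = 7.6144. pH = pKa + log([A⁻]/[HA]), so log([A⁻]/[HA]) = pH − pKa = 7.99 − 7.6144 = 0.3756. [A⁻]/[HA] = 10^(0.3756) = 2.37

[A⁻]/[HA] = 2.37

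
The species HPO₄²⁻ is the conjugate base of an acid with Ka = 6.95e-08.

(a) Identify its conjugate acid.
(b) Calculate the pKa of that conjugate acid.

(a) The conjugate acid is formed by adding one H⁺ to HPO₄²⁻, giving H₂PO₄⁻. (b) pKa = -log(Ka) = -log(6.95e-08) = 7.16.

Conjugate acid: H₂PO₄⁻; pK_a = 7.16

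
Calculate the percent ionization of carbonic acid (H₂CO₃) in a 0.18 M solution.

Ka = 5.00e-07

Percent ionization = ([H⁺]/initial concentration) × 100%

Using Ka equilibrium: x² + Ka×x - Ka×C = 0. Solving: [H⁺] = 2.9975e-04. Percent = (2.9975e-04/0.18) × 100

Percent ionization = 0.167%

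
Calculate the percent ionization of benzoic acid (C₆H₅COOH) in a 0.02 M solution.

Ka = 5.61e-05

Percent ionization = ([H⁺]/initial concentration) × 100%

Using Ka equilibrium: x² + Ka×x - Ka×C = 0. Solving: [H⁺] = 1.0316e-03. Percent = (1.0316e-03/0.02) × 100

Percent ionization = 5.16%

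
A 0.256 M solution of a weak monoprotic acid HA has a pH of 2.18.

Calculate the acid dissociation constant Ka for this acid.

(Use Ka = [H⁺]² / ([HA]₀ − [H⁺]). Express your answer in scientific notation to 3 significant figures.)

[H⁺] = 10^(−pH) = 10^(−2.18) = 6.607e-03 M. For HA ⇌ H⁺ + A⁻, Ka = [H⁺][A⁻]/[HA] = [H⁺]² / ([HA]₀ − [H⁺]) = (6.607e-03)² / (0.256 − 6.607e-03) = 1.75e-04.

K_a = 1.75e-04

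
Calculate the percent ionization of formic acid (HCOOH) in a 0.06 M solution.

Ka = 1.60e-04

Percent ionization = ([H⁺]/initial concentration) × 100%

Using Ka equilibrium: x² + Ka×x - Ka×C = 0. Solving: [H⁺] = 3.0194e-03. Percent = (3.0194e-03/0.06) × 100

Percent ionization = 5.03%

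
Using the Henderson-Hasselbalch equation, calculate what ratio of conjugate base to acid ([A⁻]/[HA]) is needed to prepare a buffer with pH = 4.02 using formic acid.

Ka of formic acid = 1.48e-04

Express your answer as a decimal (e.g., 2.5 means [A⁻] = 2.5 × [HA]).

pKa = -log(1.48e-04) = 3.8297. pH = pKa + log([A⁻]/[HA]), so log([A⁻]/[HA]) = pH − pKa = 4.02 − 3.8297 = 0.1903. [A⁻]/[HA] = 10^(0.1903) = 1.55

[A⁻]/[HA] = 1.55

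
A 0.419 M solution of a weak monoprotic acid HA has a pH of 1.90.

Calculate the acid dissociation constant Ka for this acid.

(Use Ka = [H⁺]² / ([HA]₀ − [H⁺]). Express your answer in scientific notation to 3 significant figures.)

[H⁺] = 10^(−pH) = 10^(−1.90) = 1.259e-02 M. For HA ⇌ H⁺ + A⁻, Ka = [H⁺][A⁻]/[HA] = [H⁺]² / ([HA]₀ − [H⁺]) = (1.259e-02)² / (0.419 − 1.259e-02) = 3.90e-04.

K_a = 3.90e-04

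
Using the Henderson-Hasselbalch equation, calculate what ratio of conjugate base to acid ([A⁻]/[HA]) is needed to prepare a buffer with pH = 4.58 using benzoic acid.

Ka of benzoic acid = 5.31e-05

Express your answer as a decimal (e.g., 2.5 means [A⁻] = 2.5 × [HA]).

pKa = -log(5.31e-05) = 4.2749. pH = pKa + log([A⁻]/[HA]), so log([A⁻]/[HA]) = pH − pKa = 4.58 − 4.2749 = 0.3051. [A⁻]/[HA] = 10^(0.3051) = 2.02

[A⁻]/[HA] = 2.02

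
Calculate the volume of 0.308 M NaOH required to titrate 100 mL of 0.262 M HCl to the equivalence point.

At equivalence: moles acid = moles base. moles HCl = 0.262 × 100/1000 = 0.0262 mol. V_base = moles / 0.308 × 1000 = 85.1 mL.

V_{base} = 85.1 mL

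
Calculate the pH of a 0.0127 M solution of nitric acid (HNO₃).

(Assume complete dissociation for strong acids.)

[H⁺] = 0.0127 M for strong acid. pH = -log[H⁺] = -log(0.0127)

pH = 1.90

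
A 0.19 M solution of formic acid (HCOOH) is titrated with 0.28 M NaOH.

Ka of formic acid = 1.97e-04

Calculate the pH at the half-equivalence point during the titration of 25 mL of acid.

At half-equivalence [HA] = [A⁻], so Henderson-Hasselbalch gives pH = pKa = -log(1.97e-04) = 3.71.

pH = pKa = 3.71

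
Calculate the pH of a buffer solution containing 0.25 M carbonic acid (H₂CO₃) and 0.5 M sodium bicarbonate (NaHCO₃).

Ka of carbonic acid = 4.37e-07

pKa = -log(4.37e-07) = 6.36. pH = pKa + log([A⁻]/[HA]) = 6.36 + log(0.5/0.25)

pH = 6.66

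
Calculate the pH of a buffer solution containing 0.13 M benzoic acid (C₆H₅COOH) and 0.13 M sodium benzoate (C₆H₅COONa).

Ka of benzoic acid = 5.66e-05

pKa = -log(5.66e-05) = 4.25. pH = pKa + log([A⁻]/[HA]) = 4.25 + log(0.13/0.13)

pH = 4.25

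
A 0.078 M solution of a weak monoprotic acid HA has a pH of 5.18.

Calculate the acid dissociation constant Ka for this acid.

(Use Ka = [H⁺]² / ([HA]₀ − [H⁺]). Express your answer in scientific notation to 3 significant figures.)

[H⁺] = 10^(−pH) = 10^(−5.18) = 6.607e-06 M. For HA ⇌ H⁺ + A⁻, Ka = [H⁺][A⁻]/[HA] = [H⁺]² / ([HA]₀ − [H⁺]) = (6.607e-06)² / (0.078 − 6.607e-06) = 5.60e-10.

K_a = 5.60e-10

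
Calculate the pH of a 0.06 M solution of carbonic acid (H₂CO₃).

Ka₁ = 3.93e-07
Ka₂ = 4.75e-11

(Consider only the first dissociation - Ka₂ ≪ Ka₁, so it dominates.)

First dissociation dominates. From Ka₁ = [H⁺][HA⁻]/[H₂A], x² + Ka₁·x − Ka₁·C = 0 with C = 0.06 M and Ka₁ = 3.93e-07. Solving: [H⁺] = (−Ka₁ + √(Ka₁² + 4·Ka₁·C)) / 2 = 1.5336e-04 M. pH = -log(1.5336e-04) = 3.81.

pH = 3.81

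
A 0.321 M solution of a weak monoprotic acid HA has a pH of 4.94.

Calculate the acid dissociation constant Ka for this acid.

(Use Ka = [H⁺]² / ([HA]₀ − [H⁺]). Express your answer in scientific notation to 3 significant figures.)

[H⁺] = 10^(−pH) = 10^(−4.94) = 1.148e-05 M. For HA ⇌ H⁺ + A⁻, Ka = [H⁺][A⁻]/[HA] = [H⁺]² / ([HA]₀ − [H⁺]) = (1.148e-05)² / (0.321 − 1.148e-05) = 4.11e-10.

K_a = 4.11e-10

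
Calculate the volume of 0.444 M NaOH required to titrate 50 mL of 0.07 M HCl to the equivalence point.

At equivalence: moles acid = moles base. moles HCl = 0.07 × 50/1000 = 0.0035 mol. V_base = moles / 0.444 × 1000 = 7.9 mL.

V_{base} = 7.9 mL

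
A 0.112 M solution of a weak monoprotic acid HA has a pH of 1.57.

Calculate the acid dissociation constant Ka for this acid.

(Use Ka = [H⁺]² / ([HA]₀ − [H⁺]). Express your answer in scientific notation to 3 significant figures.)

[H⁺] = 10^(−pH) = 10^(−1.57) = 2.692e-02 M. For HA ⇌ H⁺ + A⁻, Ka = [H⁺][A⁻]/[HA] = [H⁺]² / ([HA]₀ − [H⁺]) = (2.692e-02)² / (0.112 − 2.692e-02) = 8.51e-03.

K_a = 8.51e-03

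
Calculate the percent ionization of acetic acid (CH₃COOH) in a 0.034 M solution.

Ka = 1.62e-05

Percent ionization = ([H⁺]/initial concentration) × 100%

Using Ka equilibrium: x² + Ka×x - Ka×C = 0. Solving: [H⁺] = 7.3410e-04. Percent = (7.3410e-04/0.034) × 100

Percent ionization = 2.16%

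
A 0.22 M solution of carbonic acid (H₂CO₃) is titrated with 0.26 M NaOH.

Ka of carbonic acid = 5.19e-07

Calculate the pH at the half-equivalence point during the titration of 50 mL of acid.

At half-equivalence [HA] = [A⁻], so Henderson-Hasselbalch gives pH = pKa = -log(5.19e-07) = 6.28.

pH = pKa = 6.28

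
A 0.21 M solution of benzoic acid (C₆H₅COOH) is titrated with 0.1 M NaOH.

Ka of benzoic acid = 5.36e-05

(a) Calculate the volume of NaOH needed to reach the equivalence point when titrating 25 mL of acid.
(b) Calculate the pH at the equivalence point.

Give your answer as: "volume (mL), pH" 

moles acid = 0.21 × 25/1000 = 0.00525 mol; V_base = moles/0.1 × 1000 = 52.5 mL. At equivalence only the conjugate base is present: [A⁻] = 0.00525/0.077 = 6.7742e-02 M. Kb = Kw/Ka = 1.87e-10; [OH⁻] = √(Kb × [A⁻]) = 3.5551e-06; pOH = 5.45; pH = 14 - pOH = 8.55.

V = 52.5 mL, pH = 8.55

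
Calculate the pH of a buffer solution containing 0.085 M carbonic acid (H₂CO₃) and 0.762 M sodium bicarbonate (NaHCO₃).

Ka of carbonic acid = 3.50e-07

pKa = -log(3.50e-07) = 6.46. pH = pKa + log([A⁻]/[HA]) = 6.46 + log(0.762/0.085)

pH = 7.41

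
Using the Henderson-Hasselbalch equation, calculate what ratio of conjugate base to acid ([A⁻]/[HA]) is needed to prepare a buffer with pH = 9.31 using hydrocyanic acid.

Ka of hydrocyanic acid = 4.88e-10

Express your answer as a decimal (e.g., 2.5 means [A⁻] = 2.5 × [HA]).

pKa = -log(4.88e-10) = 9.3116. pH = pKa + log([A⁻]/[HA]), so log([A⁻]/[HA]) = pH − pKa = 9.31 − 9.3116 = -0.0016. [A⁻]/[HA] = 10^(-0.0016) = 0.996

[A⁻]/[HA] = 0.996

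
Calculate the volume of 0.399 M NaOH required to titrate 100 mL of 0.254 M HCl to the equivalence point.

At equivalence: moles acid = moles base. moles HCl = 0.254 × 100/1000 = 0.0254 mol. V_base = moles / 0.399 × 1000 = 63.7 mL.

V_{base} = 63.7 mL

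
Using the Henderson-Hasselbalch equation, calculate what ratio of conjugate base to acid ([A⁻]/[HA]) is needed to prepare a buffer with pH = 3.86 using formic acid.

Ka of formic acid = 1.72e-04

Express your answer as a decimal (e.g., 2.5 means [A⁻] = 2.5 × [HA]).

pKa = -log(1.72e-04) = 3.7645. pH = pKa + log([A⁻]/[HA]), so log([A⁻]/[HA]) = pH − pKa = 3.86 − 3.7645 = 0.0955. [A⁻]/[HA] = 10^(0.0955) = 1.25

[A⁻]/[HA] = 1.25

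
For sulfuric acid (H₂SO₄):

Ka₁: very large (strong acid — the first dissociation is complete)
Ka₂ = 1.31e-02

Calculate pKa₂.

pKa₂ = -log(Ka₂) = -log(1.31e-02) = 1.88.

pK_{a2} = 1.88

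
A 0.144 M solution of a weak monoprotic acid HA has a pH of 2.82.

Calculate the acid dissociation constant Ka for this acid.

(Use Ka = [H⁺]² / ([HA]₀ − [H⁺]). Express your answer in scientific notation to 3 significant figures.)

[H⁺] = 10^(−pH) = 10^(−2.82) = 1.514e-03 M. For HA ⇌ H⁺ + A⁻, Ka = [H⁺][A⁻]/[HA] = [H⁺]² / ([HA]₀ − [H⁺]) = (1.514e-03)² / (0.144 − 1.514e-03) = 1.61e-05.

K_a = 1.61e-05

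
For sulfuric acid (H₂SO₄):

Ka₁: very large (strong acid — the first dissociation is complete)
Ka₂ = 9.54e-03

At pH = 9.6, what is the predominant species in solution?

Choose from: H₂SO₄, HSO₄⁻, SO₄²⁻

The first dissociation is complete, so H₂SO₄ itself is never the predominant species in water; pKa₂ = -log(9.54e-03) = 2.02. For a polyprotic acid the predominant species crosses at each pKa: below pKa_n the protonated form dominates, above it the deprotonated form does. At pH = 9.6, the predominant species is SO₄²⁻.

SO₄²⁻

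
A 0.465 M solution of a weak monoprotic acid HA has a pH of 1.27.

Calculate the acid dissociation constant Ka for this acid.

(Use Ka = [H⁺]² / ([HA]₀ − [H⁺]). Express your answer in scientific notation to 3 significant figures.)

[H⁺] = 10^(−pH) = 10^(−1.27) = 5.370e-02 M. For HA ⇌ H⁺ + A⁻, Ka = [H⁺][A⁻]/[HA] = [H⁺]² / ([HA]₀ − [H⁺]) = (5.370e-02)² / (0.465 − 5.370e-02) = 7.01e-03.

K_a = 7.01e-03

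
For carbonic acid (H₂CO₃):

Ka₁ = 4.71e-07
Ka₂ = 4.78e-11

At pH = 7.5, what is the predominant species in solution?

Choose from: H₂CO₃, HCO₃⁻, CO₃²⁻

pKa₁ = 6.33, pKa₂ = 10.32. For a polyprotic acid the predominant species crosses at each pKa: below pKa_n the protonated form dominates, above it the deprotonated form does. At pH = 7.5, the predominant species is HCO₃⁻.

HCO₃⁻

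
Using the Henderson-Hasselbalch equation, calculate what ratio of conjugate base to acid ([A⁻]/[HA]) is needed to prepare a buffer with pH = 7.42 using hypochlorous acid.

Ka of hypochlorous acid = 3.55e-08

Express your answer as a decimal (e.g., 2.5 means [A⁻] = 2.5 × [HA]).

pKa = -log(3.55e-08) = 7.4498. pH = pKa + log([A⁻]/[HA]), so log([A⁻]/[HA]) = pH − pKa = 7.42 − 7.4498 = -0.0298. [A⁻]/[HA] = 10^(-0.0298) = 0.934

[A⁻]/[HA] = 0.934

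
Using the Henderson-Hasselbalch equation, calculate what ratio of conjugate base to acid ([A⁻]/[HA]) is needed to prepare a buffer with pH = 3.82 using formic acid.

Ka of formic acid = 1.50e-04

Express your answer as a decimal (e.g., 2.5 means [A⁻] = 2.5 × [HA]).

pKa = -log(1.50e-04) = 3.8239. pH = pKa + log([A⁻]/[HA]), so log([A⁻]/[HA]) = pH − pKa = 3.82 − 3.8239 = -0.0039. [A⁻]/[HA] = 10^(-0.0039) = 0.991

[A⁻]/[HA] = 0.991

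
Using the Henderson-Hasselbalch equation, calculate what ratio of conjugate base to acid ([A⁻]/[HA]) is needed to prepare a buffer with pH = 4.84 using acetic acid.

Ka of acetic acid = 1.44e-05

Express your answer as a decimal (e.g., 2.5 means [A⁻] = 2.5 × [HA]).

pKa = -log(1.44e-05) = 4.8416. pH = pKa + log([A⁻]/[HA]), so log([A⁻]/[HA]) = pH − pKa = 4.84 − 4.8416 = -0.0016. [A⁻]/[HA] = 10^(-0.0016) = 0.996

[A⁻]/[HA] = 0.996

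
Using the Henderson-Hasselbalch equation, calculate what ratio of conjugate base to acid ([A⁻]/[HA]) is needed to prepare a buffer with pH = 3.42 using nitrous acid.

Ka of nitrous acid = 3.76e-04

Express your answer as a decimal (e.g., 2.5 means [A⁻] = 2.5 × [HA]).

pKa = -log(3.76e-04) = 3.4248. pH = pKa + log([A⁻]/[HA]), so log([A⁻]/[HA]) = pH − pKa = 3.42 − 3.4248 = -0.0048. [A⁻]/[HA] = 10^(-0.0048) = 0.989

[A⁻]/[HA] = 0.989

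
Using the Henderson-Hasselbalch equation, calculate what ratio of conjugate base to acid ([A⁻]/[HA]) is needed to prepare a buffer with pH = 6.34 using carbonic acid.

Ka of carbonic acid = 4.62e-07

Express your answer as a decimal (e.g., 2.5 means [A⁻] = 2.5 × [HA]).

pKa = -log(4.62e-07) = 6.3354. pH = pKa + log([A⁻]/[HA]), so log([A⁻]/[HA]) = pH − pKa = 6.34 − 6.3354 = 0.0046. [A⁻]/[HA] = 10^(0.0046) = 1.01

[A⁻]/[HA] = 1.01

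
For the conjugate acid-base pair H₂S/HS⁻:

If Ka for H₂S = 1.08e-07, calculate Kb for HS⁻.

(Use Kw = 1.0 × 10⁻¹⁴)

For a conjugate pair Ka × Kb = Kw, so Kb = Kw/Ka = 1.0 × 10⁻¹⁴ / 1.08e-07 = 9.26e-08.

K_b = 9.26e-08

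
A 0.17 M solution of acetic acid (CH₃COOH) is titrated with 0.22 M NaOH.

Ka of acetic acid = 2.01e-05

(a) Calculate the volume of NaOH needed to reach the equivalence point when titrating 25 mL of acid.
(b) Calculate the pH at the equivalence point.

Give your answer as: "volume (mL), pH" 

moles acid = 0.17 × 25/1000 = 0.00425 mol; V_base = moles/0.22 × 1000 = 19.3 mL. At equivalence only the conjugate base is present: [A⁻] = 0.00425/0.044 = 9.5897e-02 M. Kb = Kw/Ka = 4.98e-10; [OH⁻] = √(Kb × [A⁻]) = 6.9073e-06; pOH = 5.16; pH = 14 - pOH = 8.84.

V = 19.3 mL, pH = 8.84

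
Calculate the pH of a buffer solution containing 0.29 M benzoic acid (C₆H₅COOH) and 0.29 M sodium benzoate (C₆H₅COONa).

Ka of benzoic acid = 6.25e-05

pKa = -log(6.25e-05) = 4.20. pH = pKa + log([A⁻]/[HA]) = 4.20 + log(0.29/0.29)

pH = 4.20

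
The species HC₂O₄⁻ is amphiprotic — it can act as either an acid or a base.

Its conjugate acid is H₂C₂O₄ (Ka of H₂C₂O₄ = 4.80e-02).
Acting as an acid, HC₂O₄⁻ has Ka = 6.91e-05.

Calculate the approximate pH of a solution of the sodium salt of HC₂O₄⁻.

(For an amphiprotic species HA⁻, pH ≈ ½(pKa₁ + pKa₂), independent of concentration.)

pKa₁ = -log(4.80e-02) = 1.32; pKa₂ = -log(6.91e-05) = 4.16. For an amphiprotic species, pH ≈ ½(pKa₁ + pKa₂) = ½(1.32 + 4.16) = 2.74.

pH = 2.74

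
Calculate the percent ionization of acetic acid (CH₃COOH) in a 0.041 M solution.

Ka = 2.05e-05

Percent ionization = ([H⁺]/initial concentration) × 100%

Using Ka equilibrium: x² + Ka×x - Ka×C = 0. Solving: [H⁺] = 9.0660e-04. Percent = (9.0660e-04/0.041) × 100

Percent ionization = 2.21%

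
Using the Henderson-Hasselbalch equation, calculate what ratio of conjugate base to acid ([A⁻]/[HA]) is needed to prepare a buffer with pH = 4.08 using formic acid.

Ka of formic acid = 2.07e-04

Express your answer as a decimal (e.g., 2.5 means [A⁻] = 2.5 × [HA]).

pKa = -log(2.07e-04) = 3.6840. pH = pKa + log([A⁻]/[HA]), so log([A⁻]/[HA]) = pH − pKa = 4.08 − 3.6840 = 0.3960. [A⁻]/[HA] = 10^(0.3960) = 2.49

[A⁻]/[HA] = 2.49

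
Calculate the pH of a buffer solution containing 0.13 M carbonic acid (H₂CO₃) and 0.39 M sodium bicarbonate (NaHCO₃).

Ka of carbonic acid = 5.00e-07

pKa = -log(5.00e-07) = 6.30. pH = pKa + log([A⁻]/[HA]) = 6.30 + log(0.39/0.13)

pH = 6.78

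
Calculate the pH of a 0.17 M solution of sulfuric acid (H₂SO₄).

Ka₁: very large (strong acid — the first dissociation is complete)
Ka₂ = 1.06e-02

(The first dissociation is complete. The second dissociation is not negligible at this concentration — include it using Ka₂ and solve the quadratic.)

First dissociation is complete: [H⁺]₀ = [HSO₄⁻]₀ = C = 0.17 M. Second dissociation HSO₄⁻ ⇌ H⁺ + SO₄²⁻: let x = [SO₄²⁻]. Ka₂ = (C + x)·x / (C − x) = 1.06e-02 → x² + (C + Ka₂)·x − Ka₂·C = 0 → x² + 0.18060·x − 1.802e-03 = 0. x = (−0.18060 + √(0.18060² + 4 × 1.802e-03)) / 2 = 9.4802e-03 M. [H⁺] = C + x = 0.17 + 9.4802e-03 = 1.7948e-01 M. pH = -log(1.7948e-01) = 0.75.

pH = 0.75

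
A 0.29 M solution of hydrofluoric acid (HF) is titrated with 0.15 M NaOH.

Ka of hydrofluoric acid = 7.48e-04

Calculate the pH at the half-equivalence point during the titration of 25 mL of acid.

At half-equivalence [HA] = [A⁻], so Henderson-Hasselbalch gives pH = pKa = -log(7.48e-04) = 3.13.

pH = pKa = 3.13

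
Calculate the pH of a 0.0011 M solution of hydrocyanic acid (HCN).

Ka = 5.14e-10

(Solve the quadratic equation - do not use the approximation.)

x² + Ka×x - Ka×C = 0. Using quadratic formula: [H⁺] = 7.5167e-07

pH = 6.12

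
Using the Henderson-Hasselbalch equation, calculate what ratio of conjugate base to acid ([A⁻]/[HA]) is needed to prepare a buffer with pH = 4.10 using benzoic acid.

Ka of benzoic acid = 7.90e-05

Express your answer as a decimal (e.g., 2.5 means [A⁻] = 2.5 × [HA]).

pKa = -log(7.90e-05) = 4.1024. pH = pKa + log([A⁻]/[HA]), so log([A⁻]/[HA]) = pH − pKa = 4.10 − 4.1024 = -0.0024. [A⁻]/[HA] = 10^(-0.0024) = 0.995

[A⁻]/[HA] = 0.995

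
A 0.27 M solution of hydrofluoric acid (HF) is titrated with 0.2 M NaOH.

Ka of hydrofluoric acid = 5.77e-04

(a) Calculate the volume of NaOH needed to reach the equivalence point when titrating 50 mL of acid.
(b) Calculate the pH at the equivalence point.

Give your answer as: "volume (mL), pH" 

moles acid = 0.27 × 50/1000 = 0.0135 mol; V_base = moles/0.2 × 1000 = 67.5 mL. At equivalence only the conjugate base is present: [A⁻] = 0.0135/0.117 = 1.1489e-01 M. Kb = Kw/Ka = 1.73e-11; [OH⁻] = √(Kb × [A⁻]) = 1.4111e-06; pOH = 5.85; pH = 14 - pOH = 8.15.

V = 67.5 mL, pH = 8.15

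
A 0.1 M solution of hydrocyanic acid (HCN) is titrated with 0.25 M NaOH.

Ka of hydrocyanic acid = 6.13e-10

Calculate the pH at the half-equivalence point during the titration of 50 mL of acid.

At half-equivalence [HA] = [A⁻], so Henderson-Hasselbalch gives pH = pKa = -log(6.13e-10) = 9.21.

pH = pKa = 9.21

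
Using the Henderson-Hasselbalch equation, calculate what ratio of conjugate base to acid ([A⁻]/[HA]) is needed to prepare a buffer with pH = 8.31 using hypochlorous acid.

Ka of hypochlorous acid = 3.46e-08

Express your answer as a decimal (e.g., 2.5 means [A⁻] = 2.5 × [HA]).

pKa = -log(3.46e-08) = 7.4609. pH = pKa + log([A⁻]/[HA]), so log([A⁻]/[HA]) = pH − pKa = 8.31 − 7.4609 = 0.8491. [A⁻]/[HA] = 10^(0.8491) = 7.06

[A⁻]/[HA] = 7.06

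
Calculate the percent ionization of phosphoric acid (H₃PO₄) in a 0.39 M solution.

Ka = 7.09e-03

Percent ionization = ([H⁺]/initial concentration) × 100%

Using Ka equilibrium: x² + Ka×x - Ka×C = 0. Solving: [H⁺] = 4.9159e-02. Percent = (4.9159e-02/0.39) × 100

Percent ionization = 12.6%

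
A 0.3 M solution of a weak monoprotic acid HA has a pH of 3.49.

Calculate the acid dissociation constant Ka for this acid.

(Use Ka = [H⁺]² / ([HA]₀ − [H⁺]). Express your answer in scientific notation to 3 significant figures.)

[H⁺] = 10^(−pH) = 10^(−3.49) = 3.236e-04 M. For HA ⇌ H⁺ + A⁻, Ka = [H⁺][A⁻]/[HA] = [H⁺]² / ([HA]₀ − [H⁺]) = (3.236e-04)² / (0.3 − 3.236e-04) = 3.49e-07.

K_a = 3.49e-07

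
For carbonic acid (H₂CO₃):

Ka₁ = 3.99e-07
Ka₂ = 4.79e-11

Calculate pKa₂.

pKa₂ = -log(Ka₂) = -log(4.79e-11) = 10.32.

pK_{a2} = 10.32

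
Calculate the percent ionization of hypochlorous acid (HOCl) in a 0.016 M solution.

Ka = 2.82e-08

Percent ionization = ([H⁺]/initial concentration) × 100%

Using Ka equilibrium: x² + Ka×x - Ka×C = 0. Solving: [H⁺] = 2.1227e-05. Percent = (2.1227e-05/0.016) × 100

Percent ionization = 0.133%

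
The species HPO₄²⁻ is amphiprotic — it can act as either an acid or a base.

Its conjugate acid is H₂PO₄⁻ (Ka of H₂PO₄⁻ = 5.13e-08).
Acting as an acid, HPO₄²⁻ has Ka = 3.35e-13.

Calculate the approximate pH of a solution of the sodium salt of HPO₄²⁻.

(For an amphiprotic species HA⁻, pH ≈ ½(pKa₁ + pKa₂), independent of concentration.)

pKa₁ = -log(5.13e-08) = 7.29; pKa₂ = -log(3.35e-13) = 12.47. For an amphiprotic species, pH ≈ ½(pKa₁ + pKa₂) = ½(7.29 + 12.47) = 9.88.

pH = 9.88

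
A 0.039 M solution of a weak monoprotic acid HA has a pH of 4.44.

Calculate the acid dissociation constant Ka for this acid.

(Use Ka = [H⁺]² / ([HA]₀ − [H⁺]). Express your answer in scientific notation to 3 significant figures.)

[H⁺] = 10^(−pH) = 10^(−4.44) = 3.631e-05 M. For HA ⇌ H⁺ + A⁻, Ka = [H⁺][A⁻]/[HA] = [H⁺]² / ([HA]₀ − [H⁺]) = (3.631e-05)² / (0.039 − 3.631e-05) = 3.38e-08.

K_a = 3.38e-08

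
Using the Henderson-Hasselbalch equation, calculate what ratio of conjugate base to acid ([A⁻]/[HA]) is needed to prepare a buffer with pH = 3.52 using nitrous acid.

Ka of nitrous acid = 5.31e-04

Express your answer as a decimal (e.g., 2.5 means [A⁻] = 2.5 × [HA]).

pKa = -log(5.31e-04) = 3.2749. pH = pKa + log([A⁻]/[HA]), so log([A⁻]/[HA]) = pH − pKa = 3.52 − 3.2749 = 0.2451. [A⁻]/[HA] = 10^(0.2451) = 1.76

[A⁻]/[HA] = 1.76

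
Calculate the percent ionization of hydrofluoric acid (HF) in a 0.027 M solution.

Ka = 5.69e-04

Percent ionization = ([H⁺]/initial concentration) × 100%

Using Ka equilibrium: x² + Ka×x - Ka×C = 0. Solving: [H⁺] = 3.6454e-03. Percent = (3.6454e-03/0.027) × 100

Percent ionization = 13.5%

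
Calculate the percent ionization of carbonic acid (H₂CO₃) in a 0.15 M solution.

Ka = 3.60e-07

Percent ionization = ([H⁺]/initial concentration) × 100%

Using Ka equilibrium: x² + Ka×x - Ka×C = 0. Solving: [H⁺] = 2.3220e-04. Percent = (2.3220e-04/0.15) × 100

Percent ionization = 0.155%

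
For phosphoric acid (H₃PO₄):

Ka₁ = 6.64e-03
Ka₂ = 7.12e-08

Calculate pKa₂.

pKa₂ = -log(Ka₂) = -log(7.12e-08) = 7.15.

pK_{a2} = 7.15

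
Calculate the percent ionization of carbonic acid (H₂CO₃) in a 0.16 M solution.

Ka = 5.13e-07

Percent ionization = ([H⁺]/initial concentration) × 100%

Using Ka equilibrium: x² + Ka×x - Ka×C = 0. Solving: [H⁺] = 2.8624e-04. Percent = (2.8624e-04/0.16) × 100

Percent ionization = 0.179%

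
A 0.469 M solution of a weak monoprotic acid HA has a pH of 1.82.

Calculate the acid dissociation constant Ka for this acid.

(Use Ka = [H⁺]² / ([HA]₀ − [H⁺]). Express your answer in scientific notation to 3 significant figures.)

[H⁺] = 10^(−pH) = 10^(−1.82) = 1.514e-02 M. For HA ⇌ H⁺ + A⁻, Ka = [H⁺][A⁻]/[HA] = [H⁺]² / ([HA]₀ − [H⁺]) = (1.514e-02)² / (0.469 − 1.514e-02) = 5.05e-04.

K_a = 5.05e-04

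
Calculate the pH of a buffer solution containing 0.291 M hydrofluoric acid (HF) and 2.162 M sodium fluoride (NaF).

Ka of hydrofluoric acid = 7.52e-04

pKa = -log(7.52e-04) = 3.12. pH = pKa + log([A⁻]/[HA]) = 3.12 + log(2.162/0.291)

pH = 3.99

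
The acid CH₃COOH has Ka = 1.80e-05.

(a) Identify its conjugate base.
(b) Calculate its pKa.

(a) The conjugate base is formed by removing one H⁺ from CH₃COOH, giving CH₃COO⁻. (b) pKa = -log(Ka) = -log(1.80e-05) = 4.74.

Conjugate base: CH₃COO⁻; pK_a = 4.74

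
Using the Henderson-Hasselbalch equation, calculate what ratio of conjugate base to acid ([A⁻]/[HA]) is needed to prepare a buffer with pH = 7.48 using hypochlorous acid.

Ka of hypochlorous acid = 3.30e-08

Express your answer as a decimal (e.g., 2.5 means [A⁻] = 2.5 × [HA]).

pKa = -log(3.30e-08) = 7.4815. pH = pKa + log([A⁻]/[HA]), so log([A⁻]/[HA]) = pH − pKa = 7.48 − 7.4815 = -0.0015. [A⁻]/[HA] = 10^(-0.0015) = 0.997

[A⁻]/[HA] = 0.997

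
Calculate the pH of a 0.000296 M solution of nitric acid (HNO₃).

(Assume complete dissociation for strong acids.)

[H⁺] = 0.000296 M for strong acid. pH = -log[H⁺] = -log(0.000296)

pH = 3.53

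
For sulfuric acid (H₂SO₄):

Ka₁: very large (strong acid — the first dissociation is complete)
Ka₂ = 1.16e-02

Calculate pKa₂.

pKa₂ = -log(Ka₂) = -log(1.16e-02) = 1.94.

pK_{a2} = 1.94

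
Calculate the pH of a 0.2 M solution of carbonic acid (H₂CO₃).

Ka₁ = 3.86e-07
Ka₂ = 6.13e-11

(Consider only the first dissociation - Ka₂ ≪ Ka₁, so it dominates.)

First dissociation dominates. From Ka₁ = [H⁺][HA⁻]/[H₂A], x² + Ka₁·x − Ka₁·C = 0 with C = 0.2 M and Ka₁ = 3.86e-07. Solving: [H⁺] = (−Ka₁ + √(Ka₁² + 4·Ka₁·C)) / 2 = 2.7766e-04 M. pH = -log(2.7766e-04) = 3.56.

pH = 3.56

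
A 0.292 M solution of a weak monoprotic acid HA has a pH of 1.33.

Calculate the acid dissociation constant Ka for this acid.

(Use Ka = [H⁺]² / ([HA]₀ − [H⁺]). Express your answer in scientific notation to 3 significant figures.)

[H⁺] = 10^(−pH) = 10^(−1.33) = 4.677e-02 M. For HA ⇌ H⁺ + A⁻, Ka = [H⁺][A⁻]/[HA] = [H⁺]² / ([HA]₀ − [H⁺]) = (4.677e-02)² / (0.292 − 4.677e-02) = 8.92e-03.

K_a = 8.92e-03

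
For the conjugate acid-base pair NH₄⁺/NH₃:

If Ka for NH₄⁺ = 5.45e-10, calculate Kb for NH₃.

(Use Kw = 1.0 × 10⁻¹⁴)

For a conjugate pair Ka × Kb = Kw, so Kb = Kw/Ka = 1.0 × 10⁻¹⁴ / 5.45e-10 = 1.83e-05.

K_b = 1.83e-05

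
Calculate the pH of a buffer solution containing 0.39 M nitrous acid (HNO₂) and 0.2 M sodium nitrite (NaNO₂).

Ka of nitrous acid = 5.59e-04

pKa = -log(5.59e-04) = 3.25. pH = pKa + log([A⁻]/[HA]) = 3.25 + log(0.2/0.39)

pH = 2.96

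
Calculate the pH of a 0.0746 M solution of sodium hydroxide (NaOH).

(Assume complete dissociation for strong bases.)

[OH⁻] = 0.0746 M for strong base. pOH = -log[OH⁻] = 1.13, pH = 14 - pOH

pH = 12.87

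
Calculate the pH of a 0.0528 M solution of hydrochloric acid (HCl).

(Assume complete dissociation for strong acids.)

[H⁺] = 0.0528 M for strong acid. pH = -log[H⁺] = -log(0.0528)

pH = 1.28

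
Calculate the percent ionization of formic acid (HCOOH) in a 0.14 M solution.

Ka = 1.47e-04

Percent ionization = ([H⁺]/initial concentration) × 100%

Using Ka equilibrium: x² + Ka×x - Ka×C = 0. Solving: [H⁺] = 4.4636e-03. Percent = (4.4636e-03/0.14) × 100

Percent ionization = 3.19%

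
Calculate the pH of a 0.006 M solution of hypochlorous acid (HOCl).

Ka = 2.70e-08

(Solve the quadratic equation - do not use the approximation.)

x² + Ka×x - Ka×C = 0. Using quadratic formula: [H⁺] = 1.2714e-05

pH = 4.90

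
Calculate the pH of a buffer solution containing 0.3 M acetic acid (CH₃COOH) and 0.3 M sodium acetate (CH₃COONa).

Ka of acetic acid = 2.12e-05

pKa = -log(2.12e-05) = 4.67. pH = pKa + log([A⁻]/[HA]) = 4.67 + log(0.3/0.3)

pH = 4.67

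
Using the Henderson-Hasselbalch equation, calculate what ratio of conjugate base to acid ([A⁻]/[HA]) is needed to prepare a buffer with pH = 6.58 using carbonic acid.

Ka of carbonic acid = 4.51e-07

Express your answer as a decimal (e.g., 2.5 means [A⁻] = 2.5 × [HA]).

pKa = -log(4.51e-07) = 6.3458. pH = pKa + log([A⁻]/[HA]), so log([A⁻]/[HA]) = pH − pKa = 6.58 − 6.3458 = 0.2342. [A⁻]/[HA] = 10^(0.2342) = 1.71

[A⁻]/[HA] = 1.71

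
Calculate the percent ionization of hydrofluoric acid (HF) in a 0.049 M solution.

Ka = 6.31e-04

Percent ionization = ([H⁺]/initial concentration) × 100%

Using Ka equilibrium: x² + Ka×x - Ka×C = 0. Solving: [H⁺] = 5.2539e-03. Percent = (5.2539e-03/0.049) × 100

Percent ionization = 10.7%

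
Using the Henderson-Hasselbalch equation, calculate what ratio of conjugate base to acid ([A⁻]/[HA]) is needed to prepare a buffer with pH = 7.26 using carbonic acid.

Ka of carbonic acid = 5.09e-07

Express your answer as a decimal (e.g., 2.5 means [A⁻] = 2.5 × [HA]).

pKa = -log(5.09e-07) = 6.2933. pH = pKa + log([A⁻]/[HA]), so log([A⁻]/[HA]) = pH − pKa = 7.26 − 6.2933 = 0.9667. [A⁻]/[HA] = 10^(0.9667) = 9.26

[A⁻]/[HA] = 9.26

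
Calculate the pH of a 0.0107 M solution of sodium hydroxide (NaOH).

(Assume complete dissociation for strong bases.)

[OH⁻] = 0.0107 M for strong base. pOH = -log[OH⁻] = 1.97, pH = 14 - pOH

pH = 12.03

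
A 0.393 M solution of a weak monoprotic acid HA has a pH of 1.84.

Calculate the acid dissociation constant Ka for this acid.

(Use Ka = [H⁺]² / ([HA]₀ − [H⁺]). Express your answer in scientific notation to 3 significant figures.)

[H⁺] = 10^(−pH) = 10^(−1.84) = 1.445e-02 M. For HA ⇌ H⁺ + A⁻, Ka = [H⁺][A⁻]/[HA] = [H⁺]² / ([HA]₀ − [H⁺]) = (1.445e-02)² / (0.393 − 1.445e-02) = 5.52e-04.

K_a = 5.52e-04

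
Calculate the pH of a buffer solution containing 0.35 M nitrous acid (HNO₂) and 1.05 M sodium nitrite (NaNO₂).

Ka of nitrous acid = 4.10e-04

pKa = -log(4.10e-04) = 3.39. pH = pKa + log([A⁻]/[HA]) = 3.39 + log(1.05/0.35)

pH = 3.86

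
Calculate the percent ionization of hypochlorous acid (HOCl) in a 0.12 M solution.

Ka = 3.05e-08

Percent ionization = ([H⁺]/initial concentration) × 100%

Using Ka equilibrium: x² + Ka×x - Ka×C = 0. Solving: [H⁺] = 6.0483e-05. Percent = (6.0483e-05/0.12) × 100

Percent ionization = 0.0504%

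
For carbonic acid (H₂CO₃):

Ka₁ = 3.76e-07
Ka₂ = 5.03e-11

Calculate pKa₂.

pKa₂ = -log(Ka₂) = -log(5.03e-11) = 10.30.

pK_{a2} = 10.30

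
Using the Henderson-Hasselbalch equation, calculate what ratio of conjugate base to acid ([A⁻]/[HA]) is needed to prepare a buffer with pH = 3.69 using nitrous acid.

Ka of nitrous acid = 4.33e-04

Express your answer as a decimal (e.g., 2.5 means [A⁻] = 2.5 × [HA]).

pKa = -log(4.33e-04) = 3.3635. pH = pKa + log([A⁻]/[HA]), so log([A⁻]/[HA]) = pH − pKa = 3.69 − 3.3635 = 0.3265. [A⁻]/[HA] = 10^(0.3265) = 2.12

[A⁻]/[HA] = 2.12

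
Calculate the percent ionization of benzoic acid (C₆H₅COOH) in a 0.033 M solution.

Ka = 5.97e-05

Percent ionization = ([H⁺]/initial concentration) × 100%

Using Ka equilibrium: x² + Ka×x - Ka×C = 0. Solving: [H⁺] = 1.3741e-03. Percent = (1.3741e-03/0.033) × 100

Percent ionization = 4.16%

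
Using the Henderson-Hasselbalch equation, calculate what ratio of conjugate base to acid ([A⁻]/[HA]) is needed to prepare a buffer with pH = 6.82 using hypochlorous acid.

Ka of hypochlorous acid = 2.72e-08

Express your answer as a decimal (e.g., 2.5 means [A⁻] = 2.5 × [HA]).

pKa = -log(2.72e-08) = 7.5654. pH = pKa + log([A⁻]/[HA]), so log([A⁻]/[HA]) = pH − pKa = 6.82 − 7.5654 = -0.7454. [A⁻]/[HA] = 10^(-0.7454) = 0.180

[A⁻]/[HA] = 0.180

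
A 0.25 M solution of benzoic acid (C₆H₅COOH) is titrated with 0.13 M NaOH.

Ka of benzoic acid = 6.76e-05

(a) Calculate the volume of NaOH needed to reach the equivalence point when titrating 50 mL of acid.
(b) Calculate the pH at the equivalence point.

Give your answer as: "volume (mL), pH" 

moles acid = 0.25 × 50/1000 = 0.0125 mol; V_base = moles/0.13 × 1000 = 96.2 mL. At equivalence only the conjugate base is present: [A⁻] = 0.0125/0.146 = 8.5526e-02 M. Kb = Kw/Ka = 1.48e-10; [OH⁻] = √(Kb × [A⁻]) = 3.5569e-06; pOH = 5.45; pH = 14 - pOH = 8.55.

V = 96.2 mL, pH = 8.55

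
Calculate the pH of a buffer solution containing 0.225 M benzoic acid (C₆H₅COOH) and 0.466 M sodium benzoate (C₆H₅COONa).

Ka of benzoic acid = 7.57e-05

pKa = -log(7.57e-05) = 4.12. pH = pKa + log([A⁻]/[HA]) = 4.12 + log(0.466/0.225)

pH = 4.44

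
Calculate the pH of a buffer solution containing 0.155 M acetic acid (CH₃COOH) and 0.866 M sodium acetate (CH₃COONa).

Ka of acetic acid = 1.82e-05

pKa = -log(1.82e-05) = 4.74. pH = pKa + log([A⁻]/[HA]) = 4.74 + log(0.866/0.155)

pH = 5.49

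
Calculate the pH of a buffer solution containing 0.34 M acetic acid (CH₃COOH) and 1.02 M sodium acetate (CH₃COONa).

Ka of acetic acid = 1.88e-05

pKa = -log(1.88e-05) = 4.73. pH = pKa + log([A⁻]/[HA]) = 4.73 + log(1.02/0.34)

pH = 5.20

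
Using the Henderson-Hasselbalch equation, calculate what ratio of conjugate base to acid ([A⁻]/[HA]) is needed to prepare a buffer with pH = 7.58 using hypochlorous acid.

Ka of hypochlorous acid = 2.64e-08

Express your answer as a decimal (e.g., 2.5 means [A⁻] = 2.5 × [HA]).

pKa = -log(2.64e-08) = 7.5784. pH = pKa + log([A⁻]/[HA]), so log([A⁻]/[HA]) = pH − pKa = 7.58 − 7.5784 = 0.0016. [A⁻]/[HA] = 10^(0.0016) = 1.00

[A⁻]/[HA] = 1.00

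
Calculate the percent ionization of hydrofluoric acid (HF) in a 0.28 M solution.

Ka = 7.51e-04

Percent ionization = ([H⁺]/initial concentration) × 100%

Using Ka equilibrium: x² + Ka×x - Ka×C = 0. Solving: [H⁺] = 1.4130e-02. Percent = (1.4130e-02/0.28) × 100

Percent ionization = 5.05%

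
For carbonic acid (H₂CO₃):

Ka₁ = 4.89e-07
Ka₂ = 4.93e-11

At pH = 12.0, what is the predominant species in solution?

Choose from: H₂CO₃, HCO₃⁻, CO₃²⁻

pKa₁ = 6.31, pKa₂ = 10.31. For a polyprotic acid the predominant species crosses at each pKa: below pKa_n the protonated form dominates, above it the deprotonated form does. At pH = 12.0, the predominant species is CO₃²⁻.

CO₃²⁻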